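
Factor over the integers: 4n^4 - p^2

(2n^2 + p)(2n^2 - p)

Recognize a difference of squares with the parts 2n^2 and p.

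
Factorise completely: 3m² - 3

Pull out the common factor 3; m² - 1 is a difference of squares.

3(m + 1)(m - 1)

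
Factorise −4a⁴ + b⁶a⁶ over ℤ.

a⁴(b³a + 2)(b³a − 2)

Pull out the common factor a⁴, leaving b⁶a² − 4.
Recognize a difference of squares with the parts b³a and 2.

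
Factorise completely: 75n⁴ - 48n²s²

3n²(5n + 4s)(5n - 4s)

Every term has a factor of 3n². Then 25n² - 16s² = (5n)² − (4s)².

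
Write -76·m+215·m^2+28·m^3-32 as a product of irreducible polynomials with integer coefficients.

By the rational root theorem, m = -8 is a root, so (m+8) divides it; the quotient is 28·m^2-9·m-4.
The remaining quadratic factors as (4·m+1)(7·m-4).

(4·m+1)·(7·m-4)·(m+8)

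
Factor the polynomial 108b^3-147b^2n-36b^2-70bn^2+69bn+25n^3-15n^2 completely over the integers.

(3b-5n)(4b-n)(9b+5n-3)

Group: 3b(36b^2+11bn-12b-5n^2+3n) - 5n(36b^2+11bn-12b-5n^2+3n); both groups contain (36b^2+11bn-12b-5n^2+3n), so (3b-5n) is a factor with cofactor 36b^2+11bn-12b-5n^2+3n.
The cofactor groups again: 36b^2+11bn-12b-5n^2+3n = 9b(4b-n) + (5n-3)(4b-n); both groups contain (4b-n), giving (9b+5n-3)(4b-n).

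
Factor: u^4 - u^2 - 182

Substitute w = u^2 to get a quadratic in w, then factor.
u^2 - 14 is irreducible over ℤ (14 is not a perfect square).
u^2 + 13 is irreducible over ℤ (always positive, so no real roots).

(u^2 + 13)·(u^2 - 14)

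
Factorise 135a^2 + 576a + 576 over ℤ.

Pull out the common factor 9, then factor the remaining trinomial.

9(3a + 8)(5a + 8)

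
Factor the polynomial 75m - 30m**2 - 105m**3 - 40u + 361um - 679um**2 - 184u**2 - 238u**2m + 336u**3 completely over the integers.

Group: 6u(56u**2 - 49um - 40u - 105m**2 + 75m) + (m + 1)(56u**2 - 49um - 40u - 105m**2 + 75m); both groups contain (56u**2 - 49um - 40u - 105m**2 + 75m), so (6u + m + 1) is a factor with cofactor 56u**2 - 49um - 40u - 105m**2 + 75m.
The cofactor groups again: 56u**2 - 49um - 40u - 105m**2 + 75m = 8u(7u + 7m - 5) - 15m(7u + 7m - 5); both groups contain (7u + 7m - 5), giving (8u - 15m)(7u + 7m - 5).

(8u - 15m)(7u + 7m - 5)(6u + m + 1)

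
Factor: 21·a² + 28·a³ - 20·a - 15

(4·a + 3)·(7·a² - 5)

Group as (28·a³ - 20·a) + (21·a² - 15) = 4·a·(7·a² - 5) + 3·(7·a² - 5).
Both groups share the factor (7·a² - 5).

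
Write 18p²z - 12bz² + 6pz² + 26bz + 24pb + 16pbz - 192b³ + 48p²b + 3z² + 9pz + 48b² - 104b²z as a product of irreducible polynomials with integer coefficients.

(2p - 4b + 1)(3p + 6b + z)(8b + 3z)

Group: 3p(16pb + 6pz - 32b² - 12bz + 8b + 3z) + (6b + z)(16pb + 6pz - 32b² - 12bz + 8b + 3z); both groups contain (16pb + 6pz - 32b² - 12bz + 8b + 3z), so (3p + 6b + z) is a factor with cofactor 16pb + 6pz - 32b² - 12bz + 8b + 3z.
The cofactor groups again: 16pb + 6pz - 32b² - 12bz + 8b + 3z = 2p(8b + 3z) + (-4b + 1)(8b + 3z); both groups contain (8b + 3z), giving (2p - 4b + 1)(8b + 3z).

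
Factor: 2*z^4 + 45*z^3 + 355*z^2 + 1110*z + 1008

By the rational root theorem, z = −7 is a root, so (z + 7) divides it; the quotient is 2*z^3 + 31*z^2 + 138*z + 144.
Then z = −3/2 is a root, so (2*z + 3) divides it; the quotient is z^2 + 14*z + 48.
The remaining quadratic factors as (z + 6)(z + 8).

(2*z + 3)*(z + 6)*(z + 7)*(z + 8)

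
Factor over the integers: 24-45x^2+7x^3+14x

Among the possible rational roots, x = -4/7 is a root, so (7x+4) is a factor; dividing leaves x^2-7x+6.
The remaining quadratic factors as (x-6)(x-1).

(7x+4)(x-1)(x-6)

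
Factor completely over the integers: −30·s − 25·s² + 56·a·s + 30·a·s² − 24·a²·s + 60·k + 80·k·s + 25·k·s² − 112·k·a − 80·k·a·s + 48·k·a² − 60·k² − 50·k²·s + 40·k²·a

Group: 4·a·(10·k² + 12·k·a − 5·k·s − 10·k − 6·a·s + 5·s) + (−5·s − 6)·(10·k² + 12·k·a − 5·k·s − 10·k − 6·a·s + 5·s); both groups contain (10·k² + 12·k·a − 5·k·s − 10·k − 6·a·s + 5·s), so (4·a − 5·s − 6) is a factor with cofactor 10·k² + 12·k·a − 5·k·s − 10·k − 6·a·s + 5·s.
The cofactor groups again: 10·k² + 12·k·a − 5·k·s − 10·k − 6·a·s + 5·s = 2·k·(5·k + 6·a − 5) − s·(5·k + 6·a − 5); both groups contain (5·k + 6·a − 5), giving (2·k − s)·(5·k + 6·a − 5).

(2·k − s)·(4·a − 5·s − 6)·(5·k + 6·a − 5)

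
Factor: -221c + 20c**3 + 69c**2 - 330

(4c - 11)(5c + 6)(c + 5)

Among the possible rational roots, c = -5 is a root, so (c + 5) divides it; the quotient is 20c**2 - 31c - 66.
The remaining quadratic factors as (5c + 6)(4c - 11).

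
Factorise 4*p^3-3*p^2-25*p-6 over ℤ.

(4*p+1)*(p+2)*(p-3)

By the rational root theorem, p = -2 is a root, so (p+2) divides it; the quotient is 4*p^2-11*p-3.
The remaining quadratic factors as (p-3)(4*p+1).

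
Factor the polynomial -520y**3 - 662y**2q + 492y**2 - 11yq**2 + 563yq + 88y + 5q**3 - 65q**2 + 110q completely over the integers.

Group: 10y(-52y**2 - 61yq - 8y + 5q**2 - 10q) + (q - 11)(-52y**2 - 61yq - 8y + 5q**2 - 10q); both groups contain (-52y**2 - 61yq - 8y + 5q**2 - 10q), so (10y + q - 11) is a factor with cofactor -52y**2 - 61yq - 8y + 5q**2 - 10q.
The cofactor groups again: -52y**2 - 61yq - 8y + 5q**2 - 10q = -4y(13y - q + 2) - 5q(13y - q + 2); both groups contain (13y - q + 2), giving -(4y + 5q)(13y - q + 2).

-(13y - q + 2)(4y + 5q)(10y + q - 11)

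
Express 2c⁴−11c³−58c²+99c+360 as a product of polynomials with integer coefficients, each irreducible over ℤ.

Among the possible rational roots, c = −3 is a root, giving the factor (c+3) and quotient 2c³−17c²−7c+120.
Continuing, c = 8 is a root, so (c−8) divides it; the quotient is 2c²−c−15.
The remaining quadratic factors as (c−3)(2c+5).

(2c+5)(c+3)(c−3)(c−8)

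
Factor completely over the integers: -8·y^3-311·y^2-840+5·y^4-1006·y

(5·y+7)·(y+3)·(y+4)·(y-10)

Testing divisors of the constant over divisors of the leading coefficient, y = -3 is a root, giving the factor (y+3) and quotient 5·y^3-23·y^2-242·y-280.
Next, y = 10 is a root, so (y-10) divides it; the quotient is 5·y^2+27·y+28.
The remaining quadratic factors as (5·y+7)(y+4).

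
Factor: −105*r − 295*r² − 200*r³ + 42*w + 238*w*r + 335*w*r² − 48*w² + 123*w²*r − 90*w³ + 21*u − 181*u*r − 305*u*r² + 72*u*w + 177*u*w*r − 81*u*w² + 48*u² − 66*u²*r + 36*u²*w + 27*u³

(u + 2*w − 5*r)*(3*u + 3*w + 5*r + 3)*(9*u − 15*w + 8*r + 7)

Group: 3*u*(9*u² + 3*u*w − 37*u*r + 7*u − 30*w² + 91*w*r + 14*w − 40*r² − 35*r) + (3*w + 5*r + 3)*(9*u² + 3*u*w − 37*u*r + 7*u − 30*w² + 91*w*r + 14*w − 40*r² − 35*r); both groups contain (9*u² + 3*u*w − 37*u*r + 7*u − 30*w² + 91*w*r + 14*w − 40*r² − 35*r), so (3*u + 3*w + 5*r + 3) is a factor with cofactor 9*u² + 3*u*w − 37*u*r + 7*u − 30*w² + 91*w*r + 14*w − 40*r² − 35*r.
The cofactor groups again: 9*u² + 3*u*w − 37*u*r + 7*u − 30*w² + 91*w*r + 14*w − 40*r² − 35*r = u*(9*u − 15*w + 8*r + 7) + (2*w − 5*r)*(9*u − 15*w + 8*r + 7); both groups contain (9*u − 15*w + 8*r + 7), giving (u + 2*w − 5*r)*(9*u − 15*w + 8*r + 7).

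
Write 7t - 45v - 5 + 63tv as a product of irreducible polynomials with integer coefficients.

Group as (63tv + 7t) + (-45v - 5) = 7t(9v + 1) - 5(9v + 1).
Both groups share the factor (9v + 1).

(7t - 5)(9v + 1)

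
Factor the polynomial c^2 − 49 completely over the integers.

(c + 7)*(c − 7)

Two integers with product −49 and sum 0 are 7 and −7.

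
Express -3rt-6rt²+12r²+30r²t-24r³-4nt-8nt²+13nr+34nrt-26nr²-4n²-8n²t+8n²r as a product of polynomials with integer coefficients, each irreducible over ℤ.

(2r-2t-1)(4n+3r)(n-4r+t)

Group: 2r(4n²-13nr+4nt-12r²+3rt) + (-2t-1)(4n²-13nr+4nt-12r²+3rt); both groups contain (4n²-13nr+4nt-12r²+3rt), so (2r-2t-1) is a factor with cofactor 4n²-13nr+4nt-12r²+3rt.
The cofactor groups again: 4n²-13nr+4nt-12r²+3rt = n(4n+3r) + (-4r+t)(4n+3r); both groups contain (4n+3r), giving (n-4r+t)(4n+3r).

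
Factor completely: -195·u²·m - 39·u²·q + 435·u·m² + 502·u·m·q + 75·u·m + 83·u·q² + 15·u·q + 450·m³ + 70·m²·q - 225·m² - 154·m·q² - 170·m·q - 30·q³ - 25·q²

-(3·u - 9·m - 5·q)·(13·u + 10·m - 6·q - 5)·(5·m + q)

Group: 13·u·(-15·u·m - 3·u·q + 45·m² + 34·m·q + 5·q²) + (10·m - 6·q - 5)·(-15·u·m - 3·u·q + 45·m² + 34·m·q + 5·q²); both groups contain (-15·u·m - 3·u·q + 45·m² + 34·m·q + 5·q²), so (13·u + 10·m - 6·q - 5) is a factor with cofactor -15·u·m - 3·u·q + 45·m² + 34·m·q + 5·q².
The cofactor groups again: -15·u·m - 3·u·q + 45·m² + 34·m·q + 5·q² = -5·m·(3·u - 9·m - 5·q) - q·(3·u - 9·m - 5·q); both groups contain (3·u - 9·m - 5·q), giving -(5·m + q)·(3·u - 9·m - 5·q).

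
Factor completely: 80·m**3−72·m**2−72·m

Pull out the common factor 8·m, then factor the remaining trinomial.

8·m·(2·m−3)·(5·m+3)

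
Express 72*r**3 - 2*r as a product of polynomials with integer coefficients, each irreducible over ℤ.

Factor out 2*r, leaving 36*r**2 - 1, which is a difference of two squares.

2*r*(6*r + 1)*(6*r - 1)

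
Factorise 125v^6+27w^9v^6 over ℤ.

v^6(3w^3+5)(9w^6-15w^3+25)

Factor out v^6 first: what remains is 27w^9+125.
Recognize a sum of cubes with the parts 5 and 3w^3.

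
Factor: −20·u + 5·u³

5·u·(u + 2)·(u − 2)

Pull out the common factor 5·u; u² − 4 is a difference of squares.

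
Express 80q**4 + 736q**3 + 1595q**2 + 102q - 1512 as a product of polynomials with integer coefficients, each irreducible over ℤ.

(4q + 7)(4q + 9)(5q - 4)(q + 6)

Among the possible rational roots, q = 4/5 is a root, giving the factor (5q - 4) and quotient 16q**3 + 160q**2 + 447q + 378.
Then q = -9/4 is a root, so (4q + 9) divides it; the quotient is 4q**2 + 31q + 42.
The remaining quadratic factors as (4q + 7)(q + 6).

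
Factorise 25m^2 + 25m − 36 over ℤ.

Need a pair with product 25·(−36) = −900 and sum 25: that's 45 and −20.
Split the middle term: 25m^2 + 45m − 20m − 36 = 5m(5m + 9) − 4(5m + 9).

(5m + 9)(5m − 4)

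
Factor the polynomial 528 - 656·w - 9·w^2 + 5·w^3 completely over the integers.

By the rational root theorem, w = 4/5 is a root, giving the factor (5·w - 4) and quotient w^2 - w - 132.
The remaining quadratic factors as (w + 11)(w - 12).

(5·w - 4)·(w + 11)·(w - 12)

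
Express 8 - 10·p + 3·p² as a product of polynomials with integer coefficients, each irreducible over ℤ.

(3·p - 4)·(p - 2)

Need a pair with product 3·8 = 24 and sum -10: that's -4 and -6.
Split the middle term: 3·p² - 4·p - 6·p + 8 = p·(3·p - 4) - 2·(3·p - 4).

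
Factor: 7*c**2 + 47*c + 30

(7*c + 5)*(c + 6)

Need a pair with product 7·30 = 210 and sum 47: that's 5 and 42.
Split the middle term: 7*c**2 + 5*c + 42*c + 30 = c*(7*c + 5) + 6*(7*c + 5).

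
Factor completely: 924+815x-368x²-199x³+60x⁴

Trying the rational-root candidates, x = 11/3 is a root, so (3x-11) is a factor; dividing leaves 20x³+7x²-97x-84.
Then x = 12/5 is a root, so (5x-12) divides it; the quotient is 4x²+11x+7.
The remaining quadratic factors as (x+1)(4x+7).

(3x-11)(4x+7)(5x-12)(x+1)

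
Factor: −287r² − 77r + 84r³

7r(3r − 11)(4r + 1)

Pull out the common factor 7r, then factor the remaining trinomial.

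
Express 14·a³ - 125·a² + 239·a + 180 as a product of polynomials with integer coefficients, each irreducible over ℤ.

(2·a - 9)·(7·a + 4)·(a - 5)

By the rational root theorem, a = 5 is a root, so (a - 5) divides it; the quotient is 14·a² - 55·a - 36.
The remaining quadratic factors as (7·a + 4)(2·a - 9).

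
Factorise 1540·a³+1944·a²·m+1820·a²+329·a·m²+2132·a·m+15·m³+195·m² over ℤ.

(10·a+m)·(11·a+m+13)·(14·a+15·m)

Group: 14·a·(110·a²+21·a·m+130·a+m²+13·m) + 15·m·(110·a²+21·a·m+130·a+m²+13·m); both groups contain (110·a²+21·a·m+130·a+m²+13·m), so (14·a+15·m) is a factor with cofactor 110·a²+21·a·m+130·a+m²+13·m.
The cofactor groups again: 110·a²+21·a·m+130·a+m²+13·m = 10·a·(11·a+m+13) + m·(11·a+m+13); both groups contain (11·a+m+13), giving (10·a+m)·(11·a+m+13).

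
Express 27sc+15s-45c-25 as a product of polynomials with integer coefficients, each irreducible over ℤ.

(3s-5)(9c+5)

Group as (27sc+15s) + (-45c-25) = 3s(9c+5) - 5(9c+5).
Both groups share the factor (9c+5).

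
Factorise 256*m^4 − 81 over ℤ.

(4*m + 3)*(4*m − 3)*(16*m^2 + 9)

Difference of squares twice: with A = 4*m and B = 3, A⁴ − B⁴ = (A² − B²)(A² + B²), and A² − B² factors again.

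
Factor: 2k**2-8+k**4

(k**2+4)(k**2-2)

Substitute u = k**2 to get a quadratic in u, then factor.
k**2+4 is irreducible over ℤ (sum of squares).
k**2-2 is irreducible over ℤ (2 is not a perfect square).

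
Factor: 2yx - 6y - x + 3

Group as (2yx - 6y) + (-x + 3) = 2y(x - 3) - (x - 3).
Both groups share the factor (x - 3).

(2y - 1)(x - 3)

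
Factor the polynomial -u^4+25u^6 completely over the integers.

Every term has a factor of u^4; factoring it out leaves 25u^2-1.
Recognize a difference of squares with the parts 5u and 1.

u^4(5u+1)(5u-1)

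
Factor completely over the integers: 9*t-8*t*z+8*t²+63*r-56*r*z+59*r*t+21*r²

(3*r+8*t-8*z+9)*(7*r+t)

Group: 3*r*(7*r+t) + (8*t-8*z+9)*(7*r+t); both groups contain (7*r+t).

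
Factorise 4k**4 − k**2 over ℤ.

Pull out the common factor k**2, leaving 4k**2 − 1.
Recognize a difference of squares with the parts 2k and 1.

k**2(2k + 1)(2k − 1)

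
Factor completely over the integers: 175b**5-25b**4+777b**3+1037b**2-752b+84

Trying the rational-root candidates, b = 1/7 is a root, so (7b-1) is a factor; dividing leaves 25b**4+111b**2+164b-84.
Continuing, b = -7/5 is a root, giving the factor (5b+7) and quotient 5b**3-7b**2+32b-12.
Then b = 2/5 is a root, so (5b-2) divides it; the quotient is b**2-b+6.
The quadratic b**2-b+6 has discriminant -23 < 0 and is irreducible over ℤ.

(5b+7)(5b-2)(7b-1)(b**2-b+6)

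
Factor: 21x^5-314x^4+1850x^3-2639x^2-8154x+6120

Trying the rational-root candidates, x = 2/3 is a root, giving the factor (3x-2) and quotient 7x^4-100x^3+550x^2-513x-3060.
Continuing, x = -12/7 is a root, so (7x+12) is a factor; dividing leaves x^3-16x^2+106x-255.
Then x = 5 is a root, so (x-5) divides it; the quotient is x^2-11x+51.
The quadratic x^2-11x+51 has discriminant -83 < 0 and is irreducible over ℤ.

(3x-2)(7x+12)(x-5)(x^2-11x+51)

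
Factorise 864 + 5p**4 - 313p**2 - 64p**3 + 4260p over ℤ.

(5p + 1)(p + 8)(p - 12)(p - 9)

Among the possible rational roots, p = 9 is a root, so (p - 9) is a factor; dividing leaves 5p**3 - 19p**2 - 484p - 96.
Next, p = -8 is a root, giving the factor (p + 8) and quotient 5p**2 - 59p - 12.
The remaining quadratic factors as (p - 12)(5p + 1).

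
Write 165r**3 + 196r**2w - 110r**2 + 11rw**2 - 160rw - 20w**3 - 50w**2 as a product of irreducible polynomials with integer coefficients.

Group: 15r(11r**2 + 16rw + 5w**2) + (-4w - 10)(11r**2 + 16rw + 5w**2); both groups contain (11r**2 + 16rw + 5w**2), so (15r - 4w - 10) is a factor with cofactor 11r**2 + 16rw + 5w**2.
The cofactor groups again: 11r**2 + 16rw + 5w**2 = r(11r + 5w) + w(11r + 5w); both groups contain (11r + 5w), giving (r + w)(11r + 5w).

(11r + 5w)(15r - 4w - 10)(r + w)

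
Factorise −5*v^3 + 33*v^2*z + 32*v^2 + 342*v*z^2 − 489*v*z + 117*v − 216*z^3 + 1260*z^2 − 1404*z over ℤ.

Group: v*(−5*v^2 + 63*v*z − 13*v − 36*z^2 + 156*z) + (6*z − 9)*(−5*v^2 + 63*v*z − 13*v − 36*z^2 + 156*z); both groups contain (−5*v^2 + 63*v*z − 13*v − 36*z^2 + 156*z), so (v + 6*z − 9) is a factor with cofactor −5*v^2 + 63*v*z − 13*v − 36*z^2 + 156*z.
The cofactor groups again: −5*v^2 + 63*v*z − 13*v − 36*z^2 + 156*z = −5*v*(v − 12*z) + (3*z − 13)*(v − 12*z); both groups contain (v − 12*z), giving −(5*v − 3*z + 13)*(v − 12*z).

−(5*v − 3*z + 13)*(v + 6*z − 9)*(v − 12*z)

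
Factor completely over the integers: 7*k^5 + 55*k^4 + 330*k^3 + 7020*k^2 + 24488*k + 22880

(7*k + 13)*(k + 10)*(k + 2)*(k^2 - 6*k + 88)

By the rational root theorem, k = -10 is a root, so (k + 10) divides it; the quotient is 7*k^4 - 15*k^3 + 480*k^2 + 2220*k + 2288.
Continuing, k = -2 is a root, giving the factor (k + 2) and quotient 7*k^3 - 29*k^2 + 538*k + 1144.
Then k = -13/7 is a root, so (7*k + 13) divides it; the quotient is k^2 - 6*k + 88.
The quadratic k^2 - 6*k + 88 has discriminant -316 < 0 and is irreducible over ℤ.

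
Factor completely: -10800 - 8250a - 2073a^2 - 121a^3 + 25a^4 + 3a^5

(3a + 10)(a + 5)(a - 9)(a^2 + 9a + 24)

Testing divisors of the constant over divisors of the leading coefficient, a = -5 is a root, giving the factor (a + 5) and quotient 3a^4 + 10a^3 - 171a^2 - 1218a - 2160.
Continuing, a = 9 is a root, giving the factor (a - 9) and quotient 3a^3 + 37a^2 + 162a + 240.
Next, a = -10/3 is a root, so (3a + 10) divides it; the quotient is a^2 + 9a + 24.
The quadratic a^2 + 9a + 24 has discriminant -15 < 0 and is irreducible over ℤ.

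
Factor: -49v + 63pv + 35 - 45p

Group as (63pv - 45p) + (-49v + 35) = 9p(7v - 5) - 7(7v - 5).
Both groups share the factor (7v - 5).

(7v - 5)(9p - 7)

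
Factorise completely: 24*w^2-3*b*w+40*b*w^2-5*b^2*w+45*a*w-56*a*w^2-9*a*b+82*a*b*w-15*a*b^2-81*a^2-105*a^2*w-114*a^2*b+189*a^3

Group: 9*a*(21*a^2-15*a*b+7*a*w-9*a-5*b*w-3*w) + (b-8*w)*(21*a^2-15*a*b+7*a*w-9*a-5*b*w-3*w); both groups contain (21*a^2-15*a*b+7*a*w-9*a-5*b*w-3*w), so (9*a+b-8*w) is a factor with cofactor 21*a^2-15*a*b+7*a*w-9*a-5*b*w-3*w.
The cofactor groups again: 21*a^2-15*a*b+7*a*w-9*a-5*b*w-3*w = 3*a*(7*a-5*b-3) + w*(7*a-5*b-3); both groups contain (7*a-5*b-3), giving (3*a+w)*(7*a-5*b-3).

(3*a+w)*(7*a-5*b-3)*(9*a+b-8*w)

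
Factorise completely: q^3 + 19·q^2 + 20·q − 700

Among the possible rational roots, q = −14 is a root, so (q + 14) divides it; the quotient is q^2 + 5·q − 50.
The remaining quadratic factors as (q − 5)(q + 10).

(q + 10)·(q + 14)·(q − 5)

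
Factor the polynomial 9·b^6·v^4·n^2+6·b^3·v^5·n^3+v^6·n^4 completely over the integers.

Factor out v^4·n^2 first: what remains is 9·b^6+6·b^3·v·n+v^2·n^2.
Recognize a perfect-square trinomial with the parts v·n and 3·b^3.

n^2·v^4·(3·b^3+v·n)^2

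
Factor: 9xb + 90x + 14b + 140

Group as (9xb + 90x) + (14b + 140) = 9x(b + 10) + 14(b + 10).
Both groups share the factor (b + 10).

(9x + 14)(b + 10)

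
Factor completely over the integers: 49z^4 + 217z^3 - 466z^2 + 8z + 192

(7z + 4)(7z - 8)(z + 6)(z - 1)

Among the possible rational roots, z = -6 is a root, so (z + 6) is a factor; dividing leaves 49z^3 - 77z^2 - 4z + 32.
Continuing, z = -4/7 is a root, so (7z + 4) is a factor; dividing leaves 7z^2 - 15z + 8.
The remaining quadratic factors as (7z - 8)(z - 1).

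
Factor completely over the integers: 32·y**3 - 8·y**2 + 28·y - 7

Group as (32·y**3 + 28·y) + (-8·y**2 - 7) = 4·y·(8·y**2 + 7) - (8·y**2 + 7).
Both groups share the factor (8·y**2 + 7).

(4·y - 1)·(8·y**2 + 7)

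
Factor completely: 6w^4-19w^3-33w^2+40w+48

Among the possible rational roots, w = 4 is a root, giving the factor (w-4) and quotient 6w^3+5w^2-13w-12.
Next, w = -4/3 is a root, so (3w+4) is a factor; dividing leaves 2w^2-w-3.
The remaining quadratic factors as (w+1)(2w-3).

(2w-3)(3w+4)(w+1)(w-4)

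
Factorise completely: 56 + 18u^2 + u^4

(u^2 + 14)(u^2 + 4)

Substitute w = u^2 to get a quadratic in w, then factor.
u^2 + 4 is irreducible over ℤ (sum of squares).
u^2 + 14 is irreducible over ℤ (always positive, so no real roots).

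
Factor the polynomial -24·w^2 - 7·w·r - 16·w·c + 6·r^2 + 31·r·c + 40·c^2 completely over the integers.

Group: -8·w·(3·w + 2·r + 5·c) + (3·r + 8·c)·(3·w + 2·r + 5·c); both groups contain (3·w + 2·r + 5·c).

-(8·w - 3·r - 8·c)·(3·w + 2·r + 5·c)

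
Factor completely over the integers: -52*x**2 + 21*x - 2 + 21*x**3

(3*x - 1)*(7*x - 1)*(x - 2)

By the rational root theorem, x = 1/3 is a root, so (3*x - 1) divides it; the quotient is 7*x**2 - 15*x + 2.
The remaining quadratic factors as (7*x - 1)(x - 2).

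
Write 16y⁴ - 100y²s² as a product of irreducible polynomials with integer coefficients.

4y²(2y - 5s)(2y + 5s)

Every term has a factor of 4y². Then 4y² - 25s² = (2y)² − (5s)².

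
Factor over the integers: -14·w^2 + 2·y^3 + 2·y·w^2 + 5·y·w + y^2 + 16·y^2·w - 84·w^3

Group: y·(2·y^2 + 2·y·w + y - 12·w^2 - 2·w) + 7·w·(2·y^2 + 2·y·w + y - 12·w^2 - 2·w); both groups contain (2·y^2 + 2·y·w + y - 12·w^2 - 2·w), so (y + 7·w) is a factor with cofactor 2·y^2 + 2·y·w + y - 12·w^2 - 2·w.
The cofactor groups again: 2·y^2 + 2·y·w + y - 12·w^2 - 2·w = y·(2·y + 6·w + 1) - 2·w·(2·y + 6·w + 1); both groups contain (2·y + 6·w + 1), giving (y - 2·w)·(2·y + 6·w + 1).

(y - 2·w)·(2·y + 6·w + 1)·(y + 7·w)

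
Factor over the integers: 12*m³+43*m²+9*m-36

Trying the rational-root candidates, m = -4/3 is a root, so (3*m+4) is a factor; dividing leaves 4*m²+9*m-9.
The remaining quadratic factors as (4*m-3)(m+3).

(3*m+4)*(4*m-3)*(m+3)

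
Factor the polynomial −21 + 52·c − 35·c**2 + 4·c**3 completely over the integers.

(4·c − 3)·(c − 1)·(c − 7)

Trying the rational-root candidates, c = 1 is a root, giving the factor (c − 1) and quotient 4·c**2 − 31·c + 21.
The remaining quadratic factors as (c − 7)(4·c − 3).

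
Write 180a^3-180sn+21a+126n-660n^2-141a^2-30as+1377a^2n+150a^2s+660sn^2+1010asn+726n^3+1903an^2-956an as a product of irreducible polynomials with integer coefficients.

Group: 12a(15a^2+101an-3a+66n^2-18n) + (10s+11n-7)(15a^2+101an-3a+66n^2-18n); both groups contain (15a^2+101an-3a+66n^2-18n), so (12a+10s+11n-7) is a factor with cofactor 15a^2+101an-3a+66n^2-18n.
The cofactor groups again: 15a^2+101an-3a+66n^2-18n = a(15a+11n-3) + 6n(15a+11n-3); both groups contain (15a+11n-3), giving (a+6n)(15a+11n-3).

(12a+10s+11n-7)(15a+11n-3)(a+6n)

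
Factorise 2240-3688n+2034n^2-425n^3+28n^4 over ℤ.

(4n-7)(7n-10)(n-4)(n-8)

Among the possible rational roots, n = 10/7 is a root, so (7n-10) divides it; the quotient is 4n^3-55n^2+212n-224.
Next, n = 8 is a root, giving the factor (n-8) and quotient 4n^2-23n+28.
The remaining quadratic factors as (n-4)(4n-7).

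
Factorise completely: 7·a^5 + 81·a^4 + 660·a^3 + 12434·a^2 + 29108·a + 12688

Among the possible rational roots, a = −2 is a root, so (a + 2) divides it; the quotient is 7·a^4 + 67·a^3 + 526·a^2 + 11382·a + 6344.
Continuing, a = −4/7 is a root, giving the factor (7·a + 4) and quotient a^3 + 9·a^2 + 70·a + 1586.
Continuing, a = −13 is a root, giving the factor (a + 13) and quotient a^2 − 4·a + 122.
The quadratic a^2 − 4·a + 122 has discriminant −472 < 0 and is irreducible over ℤ.

(7·a + 4)·(a + 13)·(a + 2)·(a^2 − 4·a + 122)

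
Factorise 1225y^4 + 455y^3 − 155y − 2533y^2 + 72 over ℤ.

(5y + 1)(5y + 8)(7y − 1)(7y − 9)

Among the possible rational roots, y = −8/5 is a root, giving the factor (5y + 8) and quotient 245y^3 − 301y^2 − 25y + 9.
Then y = 1/7 is a root, giving the factor (7y − 1) and quotient 35y^2 − 38y − 9.
The remaining quadratic factors as (7y − 9)(5y + 1).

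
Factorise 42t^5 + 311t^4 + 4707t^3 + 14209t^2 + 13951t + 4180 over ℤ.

Testing divisors of the constant over divisors of the leading coefficient, t = -11/6 is a root, giving the factor (6t + 11) and quotient 7t^4 + 39t^3 + 713t^2 + 1061t + 380.
Continuing, t = -1 is a root, so (t + 1) divides it; the quotient is 7t^3 + 32t^2 + 681t + 380.
Then t = -4/7 is a root, so (7t + 4) is a factor; dividing leaves t^2 + 4t + 95.
The quadratic t^2 + 4t + 95 has discriminant -364 < 0 and is irreducible over ℤ.

(6t + 11)(7t + 4)(t + 1)(t^2 + 4t + 95)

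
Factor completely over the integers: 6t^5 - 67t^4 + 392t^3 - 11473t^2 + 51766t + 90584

(2t - 13)(3t + 4)(t - 13)(t^2 + 7t + 134)

Testing divisors of the constant over divisors of the leading coefficient, t = -4/3 is a root, so (3t + 4) divides it; the quotient is 2t^4 - 25t^3 + 164t^2 - 4043t + 22646.
Then t = 13 is a root, giving the factor (t - 13) and quotient 2t^3 + t^2 + 177t - 1742.
Continuing, t = 13/2 is a root, so (2t - 13) is a factor; dividing leaves t^2 + 7t + 134.
The quadratic t^2 + 7t + 134 has discriminant -487 < 0 and is irreducible over ℤ.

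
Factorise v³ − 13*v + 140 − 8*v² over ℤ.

(v + 4)*(v − 5)*(v − 7)

Testing divisors of the constant over divisors of the leading coefficient, v = −4 is a root, giving the factor (v + 4) and quotient v² − 12*v + 35.
The remaining quadratic factors as (v − 7)(v − 5).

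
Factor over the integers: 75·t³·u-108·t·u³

Every term has a factor of 3·t·u. Then 25·t²-36·u² = (5·t)² − (6·u)².

3·t·u·(5·t+6·u)·(5·t-6·u)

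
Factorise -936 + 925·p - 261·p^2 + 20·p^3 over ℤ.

(4·p - 13)·(5·p - 9)·(p - 8)

Trying the rational-root candidates, p = 9/5 is a root, so (5·p - 9) is a factor; dividing leaves 4·p^2 - 45·p + 104.
The remaining quadratic factors as (p - 8)(4·p - 13).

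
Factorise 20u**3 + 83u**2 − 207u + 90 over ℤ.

By the rational root theorem, u = −6 is a root, so (u + 6) divides it; the quotient is 20u**2 − 37u + 15.
The remaining quadratic factors as (4u − 5)(5u − 3).

(4u − 5)(5u − 3)(u + 6)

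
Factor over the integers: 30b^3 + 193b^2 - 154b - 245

(5b - 7)(6b + 5)(b + 7)

Among the possible rational roots, b = -7 is a root, giving the factor (b + 7) and quotient 30b^2 - 17b - 35.
The remaining quadratic factors as (5b - 7)(6b + 5).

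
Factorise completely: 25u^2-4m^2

-(2m+5u)(2m-5u)

Recognize a difference of squares with the parts 5u and 2m.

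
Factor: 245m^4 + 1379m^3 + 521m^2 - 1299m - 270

(5m + 1)(7m + 9)(7m - 6)(m + 5)

By the rational root theorem, m = -1/5 is a root, giving the factor (5m + 1) and quotient 49m^3 + 266m^2 + 51m - 270.
Next, m = -5 is a root, giving the factor (m + 5) and quotient 49m^2 + 21m - 54.
The remaining quadratic factors as (7m - 6)(7m + 9).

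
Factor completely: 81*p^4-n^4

Difference of squares twice: with A = 3*p and B = n, A⁴ − B⁴ = (A² − B²)(A² + B²), and A² − B² factors again.

(3*p-n)*(3*p+n)*(9*p^2+n^2)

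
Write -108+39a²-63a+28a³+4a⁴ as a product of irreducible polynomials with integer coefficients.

(2a+3)(2a-3)(a+3)(a+4)

By the rational root theorem, a = 3/2 is a root, so (2a-3) is a factor; dividing leaves 2a³+17a²+45a+36.
Then a = -4 is a root, giving the factor (a+4) and quotient 2a²+9a+9.
The remaining quadratic factors as (2a+3)(a+3).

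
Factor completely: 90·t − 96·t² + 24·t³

6·t·(2·t − 3)·(2·t − 5)

Pull out the common factor 6·t, then factor the remaining trinomial.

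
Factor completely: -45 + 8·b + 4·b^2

Need a pair with product 4·(-45) = -180 and sum 8: that's -10 and 18.
Split the middle term: 4·b^2 - 10·b + 18·b - 45 = 2·b·(2·b - 5) + 9·(2·b - 5).

(2·b + 9)·(2·b - 5)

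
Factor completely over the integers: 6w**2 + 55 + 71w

(6w + 5)(w + 11)

Need a pair with product 6·55 = 330 and sum 71: that's 5 and 66.
Split the middle term: 6w**2 + 5w + 66w + 55 = w(6w + 5) + 11(6w + 5).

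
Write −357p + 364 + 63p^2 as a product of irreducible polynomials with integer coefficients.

Pull out the common factor 7, then factor the remaining trinomial.

7(3p − 13)(3p − 4)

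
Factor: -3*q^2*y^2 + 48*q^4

3*q^2*(4*q + y)*(4*q - y)

Every term has a factor of 3*q^2. Then 16*q^2 - y^2 = (4*q)² − (y)².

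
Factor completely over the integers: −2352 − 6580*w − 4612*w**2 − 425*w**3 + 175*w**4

(5*w + 14)*(5*w + 6)*(7*w + 4)*(w − 7)

Trying the rational-root candidates, w = −4/7 is a root, giving the factor (7*w + 4) and quotient 25*w**3 − 75*w**2 − 616*w − 588.
Next, w = 7 is a root, giving the factor (w − 7) and quotient 25*w**2 + 100*w + 84.
The remaining quadratic factors as (5*w + 14)(5*w + 6).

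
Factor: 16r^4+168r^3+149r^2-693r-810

(4r+5)(4r+9)(r+9)(r-2)

Testing divisors of the constant over divisors of the leading coefficient, r = -9/4 is a root, giving the factor (4r+9) and quotient 4r^3+33r^2-37r-90.
Next, r = 2 is a root, so (r-2) is a factor; dividing leaves 4r^2+41r+45.
The remaining quadratic factors as (4r+5)(r+9).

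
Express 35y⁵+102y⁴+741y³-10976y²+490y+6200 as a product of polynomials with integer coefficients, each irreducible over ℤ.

(5y-4)(7y+5)(y-5)(y²+8y+62)

By the rational root theorem, y = 5 is a root, so (y-5) is a factor; dividing leaves 35y⁴+277y³+2126y²-346y-1240.
Then y = 4/5 is a root, so (5y-4) is a factor; dividing leaves 7y³+61y²+474y+310.
Next, y = -5/7 is a root, so (7y+5) is a factor; dividing leaves y²+8y+62.
The quadratic y²+8y+62 has discriminant -184 < 0 and is irreducible over ℤ.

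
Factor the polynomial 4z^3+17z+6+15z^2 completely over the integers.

(4z+3)(z+1)(z+2)

Testing divisors of the constant over divisors of the leading coefficient, z = -3/4 is a root, giving the factor (4z+3) and quotient z^2+3z+2.
The remaining quadratic factors as (z+2)(z+1).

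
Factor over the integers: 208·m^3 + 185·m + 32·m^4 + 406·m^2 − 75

(2·m + 5)·(4·m + 5)·(4·m − 1)·(m + 3)

Testing divisors of the constant over divisors of the leading coefficient, m = −5/4 is a root, so (4·m + 5) divides it; the quotient is 8·m^3 + 42·m^2 + 49·m − 15.
Next, m = 1/4 is a root, giving the factor (4·m − 1) and quotient 2·m^2 + 11·m + 15.
The remaining quadratic factors as (2·m + 5)(m + 3).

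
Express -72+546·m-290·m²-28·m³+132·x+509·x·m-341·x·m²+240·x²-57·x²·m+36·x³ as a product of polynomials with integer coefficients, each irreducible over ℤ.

(x-4·m+6)·(3·x+7·m-1)·(12·x+m+12)

Group: x·(36·x²+87·x·m+24·x+7·m²+83·m-12) + (-4·m+6)·(36·x²+87·x·m+24·x+7·m²+83·m-12); both groups contain (36·x²+87·x·m+24·x+7·m²+83·m-12), so (x-4·m+6) is a factor with cofactor 36·x²+87·x·m+24·x+7·m²+83·m-12.
The cofactor groups again: 36·x²+87·x·m+24·x+7·m²+83·m-12 = 12·x·(3·x+7·m-1) + (m+12)·(3·x+7·m-1); both groups contain (3·x+7·m-1), giving (12·x+m+12)·(3·x+7·m-1).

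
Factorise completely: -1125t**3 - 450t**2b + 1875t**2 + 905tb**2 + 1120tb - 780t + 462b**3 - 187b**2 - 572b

Group: 5t(-225t**2 + 45tb + 195t + 154b**2 + 143b) + (3b - 4)(-225t**2 + 45tb + 195t + 154b**2 + 143b); both groups contain (-225t**2 + 45tb + 195t + 154b**2 + 143b), so (5t + 3b - 4) is a factor with cofactor -225t**2 + 45tb + 195t + 154b**2 + 143b.
The cofactor groups again: -225t**2 + 45tb + 195t + 154b**2 + 143b = -15t(15t + 11b) + (14b + 13)(15t + 11b); both groups contain (15t + 11b), giving -(15t - 14b - 13)(15t + 11b).

-(15t - 14b - 13)(15t + 11b)(5t + 3b - 4)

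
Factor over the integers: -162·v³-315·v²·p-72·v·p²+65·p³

-(3·v-p)·(9·v+13·p)·(6·v+5·p)

Group: 6·v·(-27·v²-30·v·p+13·p²) + 5·p·(-27·v²-30·v·p+13·p²); both groups contain (-27·v²-30·v·p+13·p²), so (6·v+5·p) is a factor with cofactor -27·v²-30·v·p+13·p².
The cofactor groups again: -27·v²-30·v·p+13·p² = -9·v·(3·v-p) - 13·p·(3·v-p); both groups contain (3·v-p), giving -(9·v+13·p)·(3·v-p).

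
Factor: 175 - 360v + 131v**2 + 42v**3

(6v - 7)(7v - 5)(v + 5)

Testing divisors of the constant over divisors of the leading coefficient, v = 7/6 is a root, so (6v - 7) divides it; the quotient is 7v**2 + 30v - 25.
The remaining quadratic factors as (7v - 5)(v + 5).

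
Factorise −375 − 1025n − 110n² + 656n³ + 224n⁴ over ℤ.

(2n + 5)(4n + 5)(4n − 5)(7n + 3)

Trying the rational-root candidates, n = −3/7 is a root, so (7n + 3) is a factor; dividing leaves 32n³ + 80n² − 50n − 125.
Continuing, n = −5/2 is a root, so (2n + 5) divides it; the quotient is 16n² − 25.
The remaining quadratic factors as (4n − 5)(4n + 5).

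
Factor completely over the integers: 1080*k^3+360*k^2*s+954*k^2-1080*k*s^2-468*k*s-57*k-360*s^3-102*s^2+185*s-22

Group: 12*k*(90*k^2-60*k*s-3*k-30*s^2+19*s-2) + (12*s+11)*(90*k^2-60*k*s-3*k-30*s^2+19*s-2); both groups contain (90*k^2-60*k*s-3*k-30*s^2+19*s-2), so (12*k+12*s+11) is a factor with cofactor 90*k^2-60*k*s-3*k-30*s^2+19*s-2.
The cofactor groups again: 90*k^2-60*k*s-3*k-30*s^2+19*s-2 = 15*k*(6*k+2*s-1) + (-15*s+2)*(6*k+2*s-1); both groups contain (6*k+2*s-1), giving (15*k-15*s+2)*(6*k+2*s-1).

(12*k+12*s+11)*(15*k-15*s+2)*(6*k+2*s-1)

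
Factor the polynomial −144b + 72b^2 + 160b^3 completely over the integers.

8b(4b − 3)(5b + 6)

Pull out the common factor 8b, then factor the remaining trinomial.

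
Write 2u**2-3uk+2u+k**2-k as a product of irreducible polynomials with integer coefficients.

Group: 2u(u-k+1) - k(u-k+1); both groups contain (u-k+1).

(2u-k)(u-k+1)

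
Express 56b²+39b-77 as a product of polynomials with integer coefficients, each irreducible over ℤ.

(7b+11)(8b-7)

Need a pair with product 56·(-77) = -4312 and sum 39: that's -49 and 88.
Split the middle term: 56b²-49b + 88b-77 = 7b(8b-7) + 11(8b-7).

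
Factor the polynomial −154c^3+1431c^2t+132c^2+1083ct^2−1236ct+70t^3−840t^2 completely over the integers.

−(11c+7t)(14c+t−12)(c−10t)

Group: c(−154c^2−109ct+132c−7t^2+84t) − 10t(−154c^2−109ct+132c−7t^2+84t); both groups contain (−154c^2−109ct+132c−7t^2+84t), so (c−10t) is a factor with cofactor −154c^2−109ct+132c−7t^2+84t.
The cofactor groups again: −154c^2−109ct+132c−7t^2+84t = −14c(11c+7t) + (−t+12)(11c+7t); both groups contain (11c+7t), giving −(14c+t−12)(11c+7t).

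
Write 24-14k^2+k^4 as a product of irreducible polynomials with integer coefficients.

Substitute u = k^2 to get a quadratic in u, then factor.
k^2-12 is irreducible over ℤ (12 is not a perfect square).
k^2-2 is irreducible over ℤ (2 is not a perfect square).

(k^2-12)(k^2-2)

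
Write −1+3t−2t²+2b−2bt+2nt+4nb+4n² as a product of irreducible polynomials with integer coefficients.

Group: 2n(2n+2b+2t−1) + (−t+1)(2n+2b+2t−1); both groups contain (2n+2b+2t−1).

(2n+2b+2t−1)(2n−t+1)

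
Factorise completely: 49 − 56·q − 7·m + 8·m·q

(8·q − 7)·(m − 7)

Group as (8·m·q − 7·m) + (−56·q + 49) = m·(8·q − 7) − 7·(8·q − 7).
Both groups share the factor (8·q − 7).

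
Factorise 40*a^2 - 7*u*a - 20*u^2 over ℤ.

Group: -5*u*(4*u - 5*a) - 8*a*(4*u - 5*a); both groups contain (4*u - 5*a).

-(4*u - 5*a)*(5*u + 8*a)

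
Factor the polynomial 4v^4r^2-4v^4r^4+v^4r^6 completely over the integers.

r^2v^4(r^2-2)^2

Every term has a factor of v^4r^2; factoring it out leaves r^4-4r^2+4.
Recognize a perfect-square trinomial with the parts r^2 and 2.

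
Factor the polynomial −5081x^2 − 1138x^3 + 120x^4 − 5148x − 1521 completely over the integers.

Among the possible rational roots, x = −3/5 is a root, so (5x + 3) divides it; the quotient is 24x^3 − 242x^2 − 871x − 507.
Next, x = −3/4 is a root, giving the factor (4x + 3) and quotient 6x^2 − 65x − 169.
The remaining quadratic factors as (6x + 13)(x − 13).

(4x + 3)(5x + 3)(6x + 13)(x − 13)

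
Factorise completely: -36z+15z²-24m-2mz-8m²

-(2m+3z)(4m-5z+12)

Group: -4m(2m+3z) + (5z-12)(2m+3z); both groups contain (2m+3z).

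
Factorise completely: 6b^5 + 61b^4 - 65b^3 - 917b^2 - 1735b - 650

(2b + 1)(3b - 13)(b + 10)(b^2 + 4b + 5)

Testing divisors of the constant over divisors of the leading coefficient, b = -10 is a root, so (b + 10) divides it; the quotient is 6b^4 + b^3 - 75b^2 - 167b - 65.
Next, b = 13/3 is a root, so (3b - 13) divides it; the quotient is 2b^3 + 9b^2 + 14b + 5.
Continuing, b = -1/2 is a root, so (2b + 1) divides it; the quotient is b^2 + 4b + 5.
The quadratic b^2 + 4b + 5 has discriminant -4 < 0 and is irreducible over ℤ.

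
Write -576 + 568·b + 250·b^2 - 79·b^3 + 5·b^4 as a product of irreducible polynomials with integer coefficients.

Among the possible rational roots, b = 4/5 is a root, so (5·b - 4) divides it; the quotient is b^3 - 15·b^2 + 38·b + 144.
Continuing, b = -2 is a root, giving the factor (b + 2) and quotient b^2 - 17·b + 72.
The remaining quadratic factors as (b - 8)(b - 9).

(5·b - 4)·(b + 2)·(b - 8)·(b - 9)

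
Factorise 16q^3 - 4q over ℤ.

4q(2q + 1)(2q - 1)

Pull out the common factor 4q; 4q^2 - 1 is a difference of squares.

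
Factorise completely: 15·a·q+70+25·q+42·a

Group as (15·a·q+42·a) + (25·q+70) = 3·a·(5·q+14) + 5·(5·q+14).
Both groups share the factor (5·q+14).

(3·a+5)·(5·q+14)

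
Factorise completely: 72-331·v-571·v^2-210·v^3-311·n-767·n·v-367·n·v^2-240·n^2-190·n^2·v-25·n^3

-(5·n+6·v-1)·(5·n+7·v+9)·(n+5·v+8)

Group: 5·n·(-5·n^2-32·n·v-49·n-35·v^2-101·v-72) + (6·v-1)·(-5·n^2-32·n·v-49·n-35·v^2-101·v-72); both groups contain (-5·n^2-32·n·v-49·n-35·v^2-101·v-72), so (5·n+6·v-1) is a factor with cofactor -5·n^2-32·n·v-49·n-35·v^2-101·v-72.
The cofactor groups again: -5·n^2-32·n·v-49·n-35·v^2-101·v-72 = -n·(5·n+7·v+9) + (-5·v-8)·(5·n+7·v+9); both groups contain (5·n+7·v+9), giving -(n+5·v+8)·(5·n+7·v+9).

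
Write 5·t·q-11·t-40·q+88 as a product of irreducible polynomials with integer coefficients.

Group as (5·t·q-11·t) + (-40·q+88) = t·(5·q-11) - 8·(5·q-11).
Both groups share the factor (5·q-11).

(5·q-11)·(t-8)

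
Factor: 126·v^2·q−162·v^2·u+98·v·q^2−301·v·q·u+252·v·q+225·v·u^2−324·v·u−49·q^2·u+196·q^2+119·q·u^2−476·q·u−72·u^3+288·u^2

(2·v−u+4)·(9·v+7·q−8·u)·(7·q−9·u)

Group: 7·q·(18·v^2+14·v·q−25·v·u+36·v−7·q·u+28·q+8·u^2−32·u) − 9·u·(18·v^2+14·v·q−25·v·u+36·v−7·q·u+28·q+8·u^2−32·u); both groups contain (18·v^2+14·v·q−25·v·u+36·v−7·q·u+28·q+8·u^2−32·u), so (7·q−9·u) is a factor with cofactor 18·v^2+14·v·q−25·v·u+36·v−7·q·u+28·q+8·u^2−32·u.
The cofactor groups again: 18·v^2+14·v·q−25·v·u+36·v−7·q·u+28·q+8·u^2−32·u = 2·v·(9·v+7·q−8·u) + (−u+4)·(9·v+7·q−8·u); both groups contain (9·v+7·q−8·u), giving (2·v−u+4)·(9·v+7·q−8·u).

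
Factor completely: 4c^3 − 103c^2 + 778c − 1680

(4c − 15)(c − 14)(c − 8)

Testing divisors of the constant over divisors of the leading coefficient, c = 14 is a root, so (c − 14) divides it; the quotient is 4c^2 − 47c + 120.
The remaining quadratic factors as (4c − 15)(c − 8).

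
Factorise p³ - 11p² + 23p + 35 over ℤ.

(p + 1)(p - 5)(p - 7)

Among the possible rational roots, p = 7 is a root, so (p - 7) divides it; the quotient is p² - 4p - 5.
The remaining quadratic factors as (p - 5)(p + 1).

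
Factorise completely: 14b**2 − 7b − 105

7(2b + 5)(b − 3)

Pull out the common factor 7, then factor the remaining trinomial.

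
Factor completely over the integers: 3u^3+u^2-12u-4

(3u+1)(u+2)(u-2)

Group as (3u^3-12u) + (u^2-4) = 3u(u^2-4) + (u^2-4).
Both groups share the factor (u^2-4).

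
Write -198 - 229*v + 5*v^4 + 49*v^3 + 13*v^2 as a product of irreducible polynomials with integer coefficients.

Among the possible rational roots, v = 11/5 is a root, so (5*v - 11) divides it; the quotient is v^3 + 12*v^2 + 29*v + 18.
Then v = -2 is a root, giving the factor (v + 2) and quotient v^2 + 10*v + 9.
The remaining quadratic factors as (v + 1)(v + 9).

(5*v - 11)*(v + 1)*(v + 2)*(v + 9)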